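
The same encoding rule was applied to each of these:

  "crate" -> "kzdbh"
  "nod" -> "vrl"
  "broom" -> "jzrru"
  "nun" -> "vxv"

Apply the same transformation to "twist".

The shift depends on letter class: consonant c→k is +8, but vowel a→d is +3. Vowels shift forward by 3 and consonants shift forward by 8.
Applying it to twist: t(cons)+8=b, w(cons)+8=e, i(vowel)+3=l, s(cons)+8=a, t(cons)+8=b.

belab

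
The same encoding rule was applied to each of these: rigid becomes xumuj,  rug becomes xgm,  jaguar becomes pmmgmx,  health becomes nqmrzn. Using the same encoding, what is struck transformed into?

Vowels shift forward by 12 and consonants shift forward by 6.
On struck: s(cons)+6=y, t(cons)+6=z, r(cons)+6=x, u(vowel)+12=g, c(cons)+6=i, k(cons)+6=q.

yzxgiq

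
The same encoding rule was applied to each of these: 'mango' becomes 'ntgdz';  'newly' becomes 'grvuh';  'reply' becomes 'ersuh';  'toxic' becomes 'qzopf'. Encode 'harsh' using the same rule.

wtexw

m(12)→n(13) and a(0)→t(19) fit y≡19x+19 (mod 26); the inverse of 19 mod 26 is 11. Treating letters as 0–25, the rule is x ↦ 19x + 19 (mod 26).
On harsh: h(7)→19·7+19≡22=w; a(0)→19·0+19≡19=t; r(17)→19·17+19≡4=e; s(18)→19·18+19≡23=x; h(7)→19·7+19≡22=w (all mod 26).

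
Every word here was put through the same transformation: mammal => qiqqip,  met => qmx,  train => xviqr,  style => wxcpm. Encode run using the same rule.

Two shifts are in play — +8 for a/e/i/o/u, +4 for every other letter.
For run: r(cons)+4=v, u(vowel)+8=c, n(cons)+4=r.

vcr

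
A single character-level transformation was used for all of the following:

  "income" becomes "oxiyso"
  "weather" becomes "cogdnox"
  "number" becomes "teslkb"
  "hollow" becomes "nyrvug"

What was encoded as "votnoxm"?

pending

Shifts by position in income: pos 0: i→o (+6), pos 1: n→x (+10), pos 2: c→i (+6), pos 3: o→y (+10) — repeating every 2. It's a Vigenère-style cipher with numeric key [6,10]: position i shifts by key[i mod 2].
Reversing it on votnoxm: v−6=p, o−10=e, t−6=n, n−10=d, o−6=i, x−10=n, m−6=g.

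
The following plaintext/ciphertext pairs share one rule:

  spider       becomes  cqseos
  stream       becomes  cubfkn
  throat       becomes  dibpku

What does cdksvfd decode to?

scarlet

The shifts repeat in a cycle of length 2: positions 0,1,… shift by +10, +1, then the pattern repeats.
Decoding cdksvfd: c−10=s, d−1=c, k−10=a, s−1=r, v−10=l, f−1=e, d−10=t.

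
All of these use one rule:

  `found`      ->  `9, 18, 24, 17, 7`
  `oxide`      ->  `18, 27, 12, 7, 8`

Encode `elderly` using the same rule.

8, 15, 7, 8, 21, 15, 28

f is letter #6 and maps to 9: an offset of 3. Letters become their 1-based position plus 3 (so a→4, b→5, …).
For elderly: e=5→8, l=12→15, d=4→7, e=5→8, r=18→21, l=12→15, y=25→28.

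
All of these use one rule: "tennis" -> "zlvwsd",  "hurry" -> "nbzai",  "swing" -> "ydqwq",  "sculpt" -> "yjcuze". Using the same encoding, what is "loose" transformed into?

The shift increases by 1 at each position, starting from +6: 6, 7, 8, ….
Applying it to loose: l+6=r, o+7=v, o+8=w, s+9=b, e+10=o.

rvwbo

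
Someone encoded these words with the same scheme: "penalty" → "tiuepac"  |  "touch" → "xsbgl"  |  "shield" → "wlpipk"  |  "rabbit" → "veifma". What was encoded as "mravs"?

Shifts by position in penalty: pos 0: p→t (+4), pos 1: e→i (+4), pos 2: n→u (+7), pos 3: a→e (+4), pos 4: l→p (+4), pos 5: t→a (+7) — repeating every 3. It's a Vigenère-style cipher with numeric key [4,4,7]: position i shifts by key[i mod 3].
Decoding mravs: m−4=i, r−4=n, a−7=t, v−4=r, s−4=o.

intro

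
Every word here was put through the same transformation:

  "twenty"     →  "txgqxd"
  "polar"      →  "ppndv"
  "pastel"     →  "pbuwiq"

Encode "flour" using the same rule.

In twenty: t→t is +0, w→x is +1, e→g is +2, n→q is +3 — the shift increases by 1 each position. Each letter shifts forward by its position index (0, 1, 2, …) — the shift grows by one for each successive letter.
For flour: f+0=f, l+1=m, o+2=q, u+3=x, r+4=v.

fmqxv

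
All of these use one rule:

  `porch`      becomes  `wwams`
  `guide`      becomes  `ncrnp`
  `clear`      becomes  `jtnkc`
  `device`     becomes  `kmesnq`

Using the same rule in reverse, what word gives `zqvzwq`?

In porch: p→w is +7, o→w is +8, r→a is +9, c→m is +10 — the shift increases by 1 each position. Each letter shifts forward by (position + 7), i.e. 7, 8, 9, … — the shift grows by one for each successive letter.
Undoing it on zqvzwq: z−7=s, q−8=i, v−9=m, z−10=p, w−11=l, q−12=e.

simple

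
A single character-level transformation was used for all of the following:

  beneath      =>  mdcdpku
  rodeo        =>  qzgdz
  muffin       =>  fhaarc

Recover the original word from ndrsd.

b(1)→m(12) and e(4)→d(3) fit y≡23x+15 (mod 26); the inverse of 23 mod 26 is 17. Treating letters as 0–25, the rule is x ↦ 23x + 15 (mod 26).
Undoing it on ndrsd: n(13)→17·(13−15)≡18=s; d(3)→17·(3−15)≡4=e; r(17)→17·(17−15)≡8=i; s(18)→17·(18−15)≡25=z; d(3)→17·(3−15)≡4=e (all mod 26).

seize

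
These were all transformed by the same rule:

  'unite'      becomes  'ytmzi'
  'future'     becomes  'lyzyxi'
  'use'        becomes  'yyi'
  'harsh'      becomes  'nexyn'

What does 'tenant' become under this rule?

Two shifts are in play — +4 for a/e/i/o/u, +6 for every other letter.
For tenant: t(cons)+6=z, e(vowel)+4=i, n(cons)+6=t, a(vowel)+4=e, n(cons)+6=t, t(cons)+6=z.

zitetz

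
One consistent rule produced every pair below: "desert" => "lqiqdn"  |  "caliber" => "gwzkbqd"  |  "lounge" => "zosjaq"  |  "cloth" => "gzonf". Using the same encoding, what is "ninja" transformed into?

d(3)→l(11) and e(4)→q(16) fit y≡5x+22 (mod 26); the inverse of 5 mod 26 is 21. This is an affine cipher: with a=0,…,z=25, each position x becomes (5x+22) mod 26.
On ninja: n(13)→5·13+22≡9=j; i(8)→5·8+22≡10=k; n(13)→5·13+22≡9=j; j(9)→5·9+22≡15=p; a(0)→5·0+22≡22=w (all mod 26).

jkjpw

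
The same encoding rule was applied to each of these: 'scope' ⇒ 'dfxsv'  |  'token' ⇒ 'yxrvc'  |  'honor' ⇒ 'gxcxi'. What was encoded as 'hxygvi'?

mother

s(18)→d(3) and c(2)→f(5) fit y≡21x+15 (mod 26); the inverse of 21 mod 26 is 5. Treating letters as 0–25, the rule is x ↦ 21x + 15 (mod 26).
Decoding hxygvi: h(7)→5·(7−15)≡12=m; x(23)→5·(23−15)≡14=o; y(24)→5·(24−15)≡19=t; g(6)→5·(6−15)≡7=h; v(21)→5·(21−15)≡4=e; i(8)→5·(8−15)≡17=r (all mod 26).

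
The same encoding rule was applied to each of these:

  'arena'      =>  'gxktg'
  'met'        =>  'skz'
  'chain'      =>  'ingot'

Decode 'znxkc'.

Compare letters: a→g is +6, r→x is +6, e→k is +6 — a constant shift. Every letter moves 6 places later in the alphabet, wrapping around z→a.
Decoding znxkc: z−6=t, n−6=h, x−6=r, k−6=e, c−6=w.

threw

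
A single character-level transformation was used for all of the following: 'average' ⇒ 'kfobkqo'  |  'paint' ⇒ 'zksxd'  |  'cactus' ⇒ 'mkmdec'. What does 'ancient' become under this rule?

kxmsoxd

Compare letters: a→k is +10, v→f is +10, e→o is +10 — a constant shift. It's a constant shift of +10 (ROT10).
For ancient: a+10=k, n+10=x, c+10=m, i+10=s, e+10=o, n+10=x, t+10=d.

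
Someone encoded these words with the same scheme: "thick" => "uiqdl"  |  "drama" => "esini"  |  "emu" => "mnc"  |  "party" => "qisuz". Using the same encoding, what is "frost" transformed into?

Vowels shift forward by 8 and consonants shift forward by 1.
For frost: f(cons)+1=g, r(cons)+1=s, o(vowel)+8=w, s(cons)+1=t, t(cons)+1=u.

gswtu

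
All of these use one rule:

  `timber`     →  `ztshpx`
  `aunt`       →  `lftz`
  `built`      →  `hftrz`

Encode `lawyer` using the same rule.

rlcepx

The shift depends on letter class: consonant t→z is +6, but vowel i→t is +11. Two shifts are in play — +11 for a/e/i/o/u, +6 for every other letter.
Applying it to lawyer: l(cons)+6=r, a(vowel)+11=l, w(cons)+6=c, y(cons)+6=e, e(vowel)+11=p, r(cons)+6=x.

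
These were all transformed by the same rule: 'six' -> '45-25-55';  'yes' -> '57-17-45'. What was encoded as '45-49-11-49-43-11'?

s(#19)→45 and i(#9)→25: differences scale by 2, so n = 2·pos + 7. With a=1..z=26, the number is 2·pos + 7.
Decoding 45-49-11-49-43-11: 45→(45−7)÷2=19=s, 49→(49−7)÷2=21=u, 11→(11−7)÷2=2=b, 49→(49−7)÷2=21=u, 43→(43−7)÷2=18=r, 11→(11−7)÷2=2=b.

suburb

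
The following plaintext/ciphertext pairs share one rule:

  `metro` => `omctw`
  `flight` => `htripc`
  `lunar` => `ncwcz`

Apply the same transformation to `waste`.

Shifts by position in metro: pos 0: m→o (+2), pos 1: e→m (+8), pos 2: t→c (+9), pos 3: r→t (+2), pos 4: o→w (+8) — repeating every 3. The shifts repeat in a cycle of length 3: positions 0,1,… shift by +2, +8, +9, then the pattern repeats.
For waste: w+2=y, a+8=i, s+9=b, t+2=v, e+8=m.

yibvm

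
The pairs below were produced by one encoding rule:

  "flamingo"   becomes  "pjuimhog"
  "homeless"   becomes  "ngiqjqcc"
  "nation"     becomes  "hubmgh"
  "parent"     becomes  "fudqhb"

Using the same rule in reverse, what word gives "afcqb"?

f(5)→p(15) and l(11)→j(9) fit y≡25x+20 (mod 26); the inverse of 25 mod 26 is 25. Each letter's alphabet position (a=0..z=25) is mapped through 25·x+20 mod 26 — an affine cipher.
Reversing it on afcqb: a(0)→25·(0−20)≡20=u; f(5)→25·(5−20)≡15=p; c(2)→25·(2−20)≡18=s; q(16)→25·(16−20)≡4=e; b(1)→25·(1−20)≡19=t (all mod 26).

upset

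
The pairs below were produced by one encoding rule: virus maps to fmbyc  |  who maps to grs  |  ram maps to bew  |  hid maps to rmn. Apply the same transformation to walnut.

gevxyd

The shift depends on letter class: consonant v→f is +10, but vowel i→m is +4. Two shifts are in play — +4 for a/e/i/o/u, +10 for every other letter.
For walnut: w(cons)+10=g, a(vowel)+4=e, l(cons)+10=v, n(cons)+10=x, u(vowel)+4=y, t(cons)+10=d.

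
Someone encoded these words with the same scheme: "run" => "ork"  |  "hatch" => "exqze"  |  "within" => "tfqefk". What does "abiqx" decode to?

Compare letters: r→o is +23, u→r is +23, n→k is +23 — a constant shift. It's a constant shift of +23 (ROT23).
Decoding abiqx: a−23=d, b−23=e, i−23=l, q−23=t, x−23=a.

delta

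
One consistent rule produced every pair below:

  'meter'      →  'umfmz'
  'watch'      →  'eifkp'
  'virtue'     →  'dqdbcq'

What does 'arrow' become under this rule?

izdwe

Shifts by position in meter: pos 0: m→u (+8), pos 1: e→m (+8), pos 2: t→f (+12), pos 3: e→m (+8), pos 4: r→z (+8) — repeating every 3. It's a Vigenère-style cipher with numeric key [8,8,12]: position i shifts by key[i mod 3].
Applying it to arrow: a+8=i, r+8=z, r+12=d, o+8=w, w+8=e.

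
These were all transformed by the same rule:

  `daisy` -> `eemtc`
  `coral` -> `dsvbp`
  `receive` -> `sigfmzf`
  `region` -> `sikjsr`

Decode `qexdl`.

The shifts repeat in a cycle of length 3: positions 0,1,… shift by +1, +4, +4, then the pattern repeats.
Reversing it on qexdl: q−1=p, e−4=a, x−4=t, d−1=c, l−4=h.

patch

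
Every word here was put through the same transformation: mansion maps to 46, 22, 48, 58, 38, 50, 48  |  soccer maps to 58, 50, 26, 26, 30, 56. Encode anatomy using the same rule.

m(#13)→46 and a(#1)→22: differences scale by 2, so n = 2·pos + 20. Each letter becomes 2×(its alphabet position, a=1..z=26) + 20.
On anatomy: a=1→22, n=14→48, a=1→22, t=20→60, o=15→50, m=13→46, y=25→70.

22, 48, 22, 60, 50, 46, 70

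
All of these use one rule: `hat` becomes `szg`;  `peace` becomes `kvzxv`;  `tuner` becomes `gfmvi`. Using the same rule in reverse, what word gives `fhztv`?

Each pair mirrors across the alphabet (h↔s, a↔z, t↔g): positions sum to 25. Letters are reflected about the middle of the alphabet (position → 25−position): Atbash.
Undoing it on fhztv: f↔u, h↔s, z↔a, t↔g, v↔e.

usage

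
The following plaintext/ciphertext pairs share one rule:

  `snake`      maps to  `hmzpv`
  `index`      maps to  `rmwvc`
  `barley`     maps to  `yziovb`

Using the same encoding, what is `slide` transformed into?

Each pair mirrors across the alphabet (s↔h, n↔m, a↔z): positions sum to 25. Letters are reflected about the middle of the alphabet (position → 25−position): Atbash.
For slide: s↔h, l↔o, i↔r, d↔w, e↔v.

horwv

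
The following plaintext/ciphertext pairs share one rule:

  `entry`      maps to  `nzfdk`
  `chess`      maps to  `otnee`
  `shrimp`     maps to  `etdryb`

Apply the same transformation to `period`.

bndrxp

Vowels shift forward by 9 and consonants shift forward by 12.
For period: p(cons)+12=b, e(vowel)+9=n, r(cons)+12=d, i(vowel)+9=r, o(vowel)+9=x, d(cons)+12=p.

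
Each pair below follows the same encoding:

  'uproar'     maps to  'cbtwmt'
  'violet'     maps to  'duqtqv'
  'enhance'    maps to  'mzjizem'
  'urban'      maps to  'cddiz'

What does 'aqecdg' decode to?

Shifts by position in uproar: pos 0: u→c (+8), pos 1: p→b (+12), pos 2: r→t (+2), pos 3: o→w (+8), pos 4: a→m (+12), pos 5: r→t (+2) — repeating every 3. A repeating key of period 3 is used — shifts +8, +12, +2 over and over.
Decoding aqecdg: a−8=s, q−12=e, e−2=c, c−8=u, d−12=r, g−2=e.

secure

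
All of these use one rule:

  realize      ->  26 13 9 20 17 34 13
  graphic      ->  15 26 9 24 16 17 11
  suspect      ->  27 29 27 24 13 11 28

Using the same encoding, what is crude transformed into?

r is letter #18 and maps to 26: an offset of 8. Letters become their 1-based position plus 8 (so a→9, b→10, …).
For crude: c=3→11, r=18→26, u=21→29, d=4→12, e=5→13.

11 26 29 12 13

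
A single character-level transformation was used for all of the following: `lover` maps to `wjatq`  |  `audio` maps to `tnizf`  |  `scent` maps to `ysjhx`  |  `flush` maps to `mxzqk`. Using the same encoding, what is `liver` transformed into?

wjanq

The output letters match the input read backwards, each shifted +5: lover reversed is revol. Read the word backwards and shift each letter +5.
On liver: reverse → revil; then shift: r+5=w, e+5=j, v+5=a, i+5=n, l+5=q.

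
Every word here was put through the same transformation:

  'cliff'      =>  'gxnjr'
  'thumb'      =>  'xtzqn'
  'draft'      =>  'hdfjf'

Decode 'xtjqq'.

Shifts by position in cliff: pos 0: c→g (+4), pos 1: l→x (+12), pos 2: i→n (+5), pos 3: f→j (+4), pos 4: f→r (+12) — repeating every 3. The shifts repeat in a cycle of length 3: positions 0,1,… shift by +4, +12, +5, then the pattern repeats.
Undoing it on xtjqq: x−4=t, t−12=h, j−5=e, q−4=m, q−12=e.

theme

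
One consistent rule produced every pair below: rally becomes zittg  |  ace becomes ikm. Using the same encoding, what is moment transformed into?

uwumvb

Compare letters: r→z is +8, a→i is +8, l→t is +8 — a constant shift. Every letter moves 8 places later in the alphabet, wrapping around z→a.
For moment: m+8=u, o+8=w, m+8=u, e+8=m, n+8=v, t+8=b.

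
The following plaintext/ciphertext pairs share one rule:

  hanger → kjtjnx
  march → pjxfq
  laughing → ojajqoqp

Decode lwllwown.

infinite

Shifts by position in hanger: pos 0: h→k (+3), pos 1: a→j (+9), pos 2: n→t (+6), pos 3: g→j (+3), pos 4: e→n (+9), pos 5: r→x (+6) — repeating every 3. A repeating key of period 3 is used — shifts +3, +9, +6 over and over.
Reversing it on lwllwown: l−3=i, w−9=n, l−6=f, l−3=i, w−9=n, o−6=i, w−3=t, n−9=e.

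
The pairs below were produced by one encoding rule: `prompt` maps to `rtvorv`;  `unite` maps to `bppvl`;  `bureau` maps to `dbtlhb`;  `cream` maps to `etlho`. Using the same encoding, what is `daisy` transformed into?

The shift depends on letter class: consonant p→r is +2, but vowel o→v is +7. Two shifts are in play — +7 for a/e/i/o/u, +2 for every other letter.
Applying it to daisy: d(cons)+2=f, a(vowel)+7=h, i(vowel)+7=p, s(cons)+2=u, y(cons)+2=a.

fhpua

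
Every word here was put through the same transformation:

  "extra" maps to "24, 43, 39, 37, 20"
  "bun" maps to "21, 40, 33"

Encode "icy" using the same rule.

28, 22, 44

e is letter #5 and maps to 24: an offset of 19. The number is (letter's place in the alphabet, a=1) + 19.
For icy: i=9→28, c=3→22, y=25→44.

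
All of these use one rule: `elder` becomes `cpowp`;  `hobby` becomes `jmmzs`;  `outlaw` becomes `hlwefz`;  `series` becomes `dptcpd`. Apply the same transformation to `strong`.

ryzced

Two steps: reverse the string, then apply a Caesar shift of +11.
For strong: reverse → gnorts; then shift: g+11=r, n+11=y, o+11=z, r+11=c, t+11=e, s+11=d.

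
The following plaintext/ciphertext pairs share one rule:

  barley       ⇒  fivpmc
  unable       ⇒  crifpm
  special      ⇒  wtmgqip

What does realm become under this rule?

Vowels shift forward by 8 and consonants shift forward by 4.
On realm: r(cons)+4=v, e(vowel)+8=m, a(vowel)+8=i, l(cons)+4=p, m(cons)+4=q.

vmipq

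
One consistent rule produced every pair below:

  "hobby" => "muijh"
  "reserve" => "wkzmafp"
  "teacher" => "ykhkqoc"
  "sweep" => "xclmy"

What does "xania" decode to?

Letter i (0-indexed) is shifted by i+5, so successive shifts are 5, 6, 7, ….
Decoding xania: x−5=s, a−6=u, n−7=g, i−8=a, a−9=r.

sugar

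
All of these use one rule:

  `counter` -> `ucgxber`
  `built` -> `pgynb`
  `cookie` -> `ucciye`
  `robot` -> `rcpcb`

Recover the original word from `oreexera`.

greenery

c(2)→u(20) and o(14)→c(2) fit y≡5x+10 (mod 26); the inverse of 5 mod 26 is 21. Each letter's alphabet position (a=0..z=25) is mapped through 5·x+10 mod 26 — an affine cipher.
Reversing it on oreexera: o(14)→21·(14−10)≡6=g; r(17)→21·(17−10)≡17=r; e(4)→21·(4−10)≡4=e; e(4)→21·(4−10)≡4=e; x(23)→21·(23−10)≡13=n; e(4)→21·(4−10)≡4=e; r(17)→21·(17−10)≡17=r; a(0)→21·(0−10)≡24=y (all mod 26).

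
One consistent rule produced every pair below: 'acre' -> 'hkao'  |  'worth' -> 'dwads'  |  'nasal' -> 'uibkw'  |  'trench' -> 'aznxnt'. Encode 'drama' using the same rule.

In acre: a→h is +7, c→k is +8, r→a is +9, e→o is +10 — the shift increases by 1 each position. Each letter shifts forward by (position + 7), i.e. 7, 8, 9, … — the shift grows by one for each successive letter.
For drama: d+7=k, r+8=z, a+9=j, m+10=w, a+11=l.

kzjwl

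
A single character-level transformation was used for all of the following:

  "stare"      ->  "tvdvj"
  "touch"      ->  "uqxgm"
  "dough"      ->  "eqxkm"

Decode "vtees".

In stare: s→t is +1, t→v is +2, a→d is +3, r→v is +4 — the shift increases by 1 each position. Letter i (0-indexed) is shifted by i+1, so successive shifts are 1, 2, 3, ….
Reversing it on vtees: v−1=u, t−2=r, e−3=b, e−4=a, s−5=n.

urban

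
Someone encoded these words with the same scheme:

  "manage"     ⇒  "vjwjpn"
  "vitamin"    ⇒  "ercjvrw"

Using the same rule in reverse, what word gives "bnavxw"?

Compare letters: m→v is +9, a→j is +9, n→w is +9 — a constant shift. It's a constant shift of +9 (ROT9).
Reversing it on bnavxw: b−9=s, n−9=e, a−9=r, v−9=m, x−9=o, w−9=n.

sermon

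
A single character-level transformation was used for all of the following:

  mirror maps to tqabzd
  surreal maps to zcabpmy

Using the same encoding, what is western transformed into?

dmbdpda

Letter i (0-indexed) is shifted by i+7, so successive shifts are 7, 8, 9, ….
Applying it to western: w+7=d, e+8=m, s+9=b, t+10=d, e+11=p, r+12=d, n+13=a.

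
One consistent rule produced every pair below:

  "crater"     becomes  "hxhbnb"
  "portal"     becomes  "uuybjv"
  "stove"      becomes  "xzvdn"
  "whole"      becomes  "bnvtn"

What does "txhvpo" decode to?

In crater: c→h is +5, r→x is +6, a→h is +7, t→b is +8 — the shift increases by 1 each position. The shift increases by 1 at each position, starting from +5: 5, 6, 7, ….
Undoing it on txhvpo: t−5=o, x−6=r, h−7=a, v−8=n, p−9=g, o−10=e.

orange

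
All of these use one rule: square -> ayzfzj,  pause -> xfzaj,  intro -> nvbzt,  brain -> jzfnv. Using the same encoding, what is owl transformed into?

The shift depends on letter class: consonant s→a is +8, but vowel u→z is +5. Vowels shift forward by 5 and consonants shift forward by 8.
For owl: o(vowel)+5=t, w(cons)+8=e, l(cons)+8=t.

tet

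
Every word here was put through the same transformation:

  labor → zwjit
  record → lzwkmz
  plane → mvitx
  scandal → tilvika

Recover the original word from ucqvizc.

uranium

The output letters match the input read backwards, each shifted +8: labor reversed is robal. Two steps: reverse the string, then apply a Caesar shift of +8.
Reversing it on ucqvizc: shift back: u−8=m, c−8=u, q−8=i, v−8=n, i−8=a, z−8=r, c−8=u → muinaru; then reverse → uranium.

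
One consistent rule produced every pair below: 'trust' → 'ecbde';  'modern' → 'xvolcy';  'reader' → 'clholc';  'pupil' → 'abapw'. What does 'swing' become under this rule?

The shift depends on letter class: consonant t→e is +11, but vowel u→b is +7. The rule splits by letter class: vowels +7, consonants +11.
For swing: s(cons)+11=d, w(cons)+11=h, i(vowel)+7=p, n(cons)+11=y, g(cons)+11=r.

dhpyr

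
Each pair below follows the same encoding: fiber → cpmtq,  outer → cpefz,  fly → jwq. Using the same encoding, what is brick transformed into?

vntcm

The output letters match the input read backwards, each shifted +11: fiber reversed is rebif. Two steps: reverse the string, then apply a Caesar shift of +11.
On brick: reverse → kcirb; then shift: k+11=v, c+11=n, i+11=t, r+11=c, b+11=m.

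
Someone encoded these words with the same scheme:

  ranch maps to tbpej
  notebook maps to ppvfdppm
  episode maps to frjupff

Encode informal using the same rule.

jphptobn

Vowels shift forward by 1 and consonants shift forward by 2.
On informal: i(vowel)+1=j, n(cons)+2=p, f(cons)+2=h, o(vowel)+1=p, r(cons)+2=t, m(cons)+2=o, a(vowel)+1=b, l(cons)+2=n.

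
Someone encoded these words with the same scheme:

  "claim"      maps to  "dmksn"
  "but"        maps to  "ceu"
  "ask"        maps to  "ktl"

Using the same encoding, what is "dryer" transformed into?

The shift depends on letter class: consonant c→d is +1, but vowel a→k is +10. Two shifts are in play — +10 for a/e/i/o/u, +1 for every other letter.
Applying it to dryer: d(cons)+1=e, r(cons)+1=s, y(cons)+1=z, e(vowel)+10=o, r(cons)+1=s.

eszos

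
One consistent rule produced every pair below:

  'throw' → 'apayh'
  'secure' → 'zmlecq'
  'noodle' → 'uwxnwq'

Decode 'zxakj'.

Letter i (0-indexed) is shifted by i+7, so successive shifts are 7, 8, 9, ….
Undoing it on zxakj: z−7=s, x−8=p, a−9=r, k−10=a, j−11=y.

spray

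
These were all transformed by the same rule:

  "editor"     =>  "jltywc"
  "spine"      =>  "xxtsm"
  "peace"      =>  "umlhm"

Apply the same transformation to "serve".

xmcam

Shifts by position in editor: pos 0: e→j (+5), pos 1: d→l (+8), pos 2: i→t (+11), pos 3: t→y (+5), pos 4: o→w (+8), pos 5: r→c (+11) — repeating every 3. It's a Vigenère-style cipher with numeric key [5,8,11]: position i shifts by key[i mod 3].
Applying it to serve: s+5=x, e+8=m, r+11=c, v+5=a, e+8=m.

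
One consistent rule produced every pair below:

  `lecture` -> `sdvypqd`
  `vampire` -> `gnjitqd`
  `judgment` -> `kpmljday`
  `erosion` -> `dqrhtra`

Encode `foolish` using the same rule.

urrsthc

Each letter's alphabet position (a=0..z=25) is mapped through 17·x+13 mod 26 — an affine cipher.
For foolish: f(5)→17·5+13≡20=u; o(14)→17·14+13≡17=r; o(14)→17·14+13≡17=r; l(11)→17·11+13≡18=s; i(8)→17·8+13≡19=t; s(18)→17·18+13≡7=h; h(7)→17·7+13≡2=c (all mod 26).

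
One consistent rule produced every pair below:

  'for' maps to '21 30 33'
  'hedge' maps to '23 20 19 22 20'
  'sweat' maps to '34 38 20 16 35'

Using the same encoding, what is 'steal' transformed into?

34 35 20 16 27

f is letter #6 and maps to 21: an offset of 15. The number is (letter's place in the alphabet, a=1) + 15.
Applying it to steal: s=19→34, t=20→35, e=5→20, a=1→16, l=12→27.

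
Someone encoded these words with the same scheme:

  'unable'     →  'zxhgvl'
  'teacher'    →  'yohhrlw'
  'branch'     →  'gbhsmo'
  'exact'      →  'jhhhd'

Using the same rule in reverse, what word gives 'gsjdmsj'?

bicycle

Shifts by position in unable: pos 0: u→z (+5), pos 1: n→x (+10), pos 2: a→h (+7), pos 3: b→g (+5), pos 4: l→v (+10), pos 5: e→l (+7) — repeating every 3. A repeating key of period 3 is used — shifts +5, +10, +7 over and over.
Undoing it on gsjdmsj: g−5=b, s−10=i, j−7=c, d−5=y, m−10=c, s−7=l, j−5=e.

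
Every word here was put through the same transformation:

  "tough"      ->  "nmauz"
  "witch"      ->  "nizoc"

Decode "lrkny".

The output letters match the input read backwards, each shifted +6: tough reversed is hguot. Read the word backwards and shift each letter +6.
Decoding lrkny: shift back: l−6=f, r−6=l, k−6=e, n−6=h, y−6=s → flehs; then reverse → shelf.

shelf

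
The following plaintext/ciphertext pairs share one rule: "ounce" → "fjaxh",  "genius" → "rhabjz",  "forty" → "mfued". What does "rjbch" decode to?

o(14)→f(5) and u(20)→j(9) fit y≡5x+13 (mod 26); the inverse of 5 mod 26 is 21. This is an affine cipher: with a=0,…,z=25, each position x becomes (5x+13) mod 26.
Undoing it on rjbch: r(17)→21·(17−13)≡6=g; j(9)→21·(9−13)≡20=u; b(1)→21·(1−13)≡8=i; c(2)→21·(2−13)≡3=d; h(7)→21·(7−13)≡4=e (all mod 26).

guide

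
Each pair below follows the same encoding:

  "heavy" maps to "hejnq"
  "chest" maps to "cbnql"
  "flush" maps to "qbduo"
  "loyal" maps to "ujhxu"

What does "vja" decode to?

ram

Two steps: reverse the string, then apply a Caesar shift of +9.
Decoding vja: shift back: v−9=m, j−9=a, a−9=r → mar; then reverse → ram.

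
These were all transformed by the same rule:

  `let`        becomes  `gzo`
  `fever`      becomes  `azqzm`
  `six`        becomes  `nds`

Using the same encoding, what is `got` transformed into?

bjo

This is a Caesar cipher with shift 21.
Applying it to got: g+21=b, o+21=j, t+21=o.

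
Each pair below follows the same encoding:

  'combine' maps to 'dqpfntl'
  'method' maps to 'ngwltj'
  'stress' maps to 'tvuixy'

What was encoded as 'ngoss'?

melon

Each letter shifts forward by (position + 1), i.e. 1, 2, 3, … — the shift grows by one for each successive letter.
Undoing it on ngoss: n−1=m, g−2=e, o−3=l, s−4=o, s−5=n.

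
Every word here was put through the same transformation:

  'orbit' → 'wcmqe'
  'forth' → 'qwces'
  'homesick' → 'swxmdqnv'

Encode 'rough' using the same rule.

Vowels shift forward by 8 and consonants shift forward by 11.
Applying it to rough: r(cons)+11=c, o(vowel)+8=w, u(vowel)+8=c, g(cons)+11=r, h(cons)+11=s.

cwcrs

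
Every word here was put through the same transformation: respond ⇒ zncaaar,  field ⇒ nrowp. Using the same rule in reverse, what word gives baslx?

trial

In respond: r→z is +8, e→n is +9, s→c is +10, p→a is +11 — the shift increases by 1 each position. Each letter shifts forward by (position + 8), i.e. 8, 9, 10, … — the shift grows by one for each successive letter.
Decoding baslx: b−8=t, a−9=r, s−10=i, l−11=a, x−12=l.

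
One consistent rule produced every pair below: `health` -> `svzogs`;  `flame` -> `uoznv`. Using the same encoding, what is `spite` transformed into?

hkrgv

This is the alphabet-reversal cipher (Atbash): a becomes z, b becomes y, etc.
Applying it to spite: s↔h, p↔k, i↔r, t↔g, e↔v.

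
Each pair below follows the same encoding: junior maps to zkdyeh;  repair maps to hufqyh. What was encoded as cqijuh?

Compare letters: j→z is +16, u→k is +16, n→d is +16 — a constant shift. Every letter moves 16 places later in the alphabet, wrapping around z→a.
Reversing it on cqijuh: c−16=m, q−16=a, i−16=s, j−16=t, u−16=e, h−16=r.

master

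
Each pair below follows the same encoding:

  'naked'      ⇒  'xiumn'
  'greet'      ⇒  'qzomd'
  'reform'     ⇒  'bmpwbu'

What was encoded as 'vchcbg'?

luxury

Shifts by position in naked: pos 0: n→x (+10), pos 1: a→i (+8), pos 2: k→u (+10), pos 3: e→m (+8) — repeating every 2. The shifts repeat in a cycle of length 2: positions 0,1,… shift by +10, +8, then the pattern repeats.
Reversing it on vchcbg: v−10=l, c−8=u, h−10=x, c−8=u, b−10=r, g−8=y.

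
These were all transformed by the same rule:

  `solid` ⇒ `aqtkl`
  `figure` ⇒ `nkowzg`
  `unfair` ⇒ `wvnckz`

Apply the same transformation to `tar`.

bcz

Vowels shift forward by 2 and consonants shift forward by 8.
On tar: t(cons)+8=b, a(vowel)+2=c, r(cons)+8=z.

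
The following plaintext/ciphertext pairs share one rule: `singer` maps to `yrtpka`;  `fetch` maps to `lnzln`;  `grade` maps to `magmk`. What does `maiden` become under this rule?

Shifts by position in singer: pos 0: s→y (+6), pos 1: i→r (+9), pos 2: n→t (+6), pos 3: g→p (+9) — repeating every 2. A repeating key of period 2 is used — shifts +6, +9 over and over.
On maiden: m+6=s, a+9=j, i+6=o, d+9=m, e+6=k, n+9=w.

sjomkw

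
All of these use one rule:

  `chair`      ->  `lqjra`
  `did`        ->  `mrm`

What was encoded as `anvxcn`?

Compare letters: c→l is +9, h→q is +9, a→j is +9 — a constant shift. Each letter is shifted forward by 9 in the alphabet (a Caesar shift of +9).
Reversing it on anvxcn: a−9=r, n−9=e, v−9=m, x−9=o, c−9=t, n−9=e.

remote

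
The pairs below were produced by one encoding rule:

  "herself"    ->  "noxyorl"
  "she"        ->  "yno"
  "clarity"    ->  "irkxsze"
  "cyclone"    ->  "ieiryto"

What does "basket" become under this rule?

hkyqoz

The shift depends on letter class: consonant h→n is +6, but vowel e→o is +10. The rule splits by letter class: vowels +10, consonants +6.
On basket: b(cons)+6=h, a(vowel)+10=k, s(cons)+6=y, k(cons)+6=q, e(vowel)+10=o, t(cons)+6=z.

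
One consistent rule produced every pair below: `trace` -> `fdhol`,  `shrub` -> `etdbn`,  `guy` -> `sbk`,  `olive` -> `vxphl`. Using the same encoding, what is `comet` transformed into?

ovylf

The shift depends on letter class: consonant t→f is +12, but vowel a→h is +7. Two shifts are in play — +7 for a/e/i/o/u, +12 for every other letter.
On comet: c(cons)+12=o, o(vowel)+7=v, m(cons)+12=y, e(vowel)+7=l, t(cons)+12=f.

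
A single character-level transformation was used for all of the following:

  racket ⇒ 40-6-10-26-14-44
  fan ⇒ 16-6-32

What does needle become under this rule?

32-14-14-12-28-14

r(#18)→40 and a(#1)→6: differences scale by 2, so n = 2·pos + 4. The formula is n = 2×(alphabet index, a=1) + 4.
Applying it to needle: n=14→32, e=5→14, e=5→14, d=4→12, l=12→28, e=5→14.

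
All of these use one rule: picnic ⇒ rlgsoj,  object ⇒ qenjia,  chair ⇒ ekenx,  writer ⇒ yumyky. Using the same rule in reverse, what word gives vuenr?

Letter i (0-indexed) is shifted by i+2, so successive shifts are 2, 3, 4, ….
Reversing it on vuenr: v−2=t, u−3=r, e−4=a, n−5=i, r−6=l.

trail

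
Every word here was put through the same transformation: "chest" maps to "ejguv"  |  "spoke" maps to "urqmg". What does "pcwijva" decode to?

naughty

Compare letters: c→e is +2, h→j is +2, e→g is +2 — a constant shift. This is a Caesar cipher with shift 2.
Decoding pcwijva: p−2=n, c−2=a, w−2=u, i−2=g, j−2=h, v−2=t, a−2=y.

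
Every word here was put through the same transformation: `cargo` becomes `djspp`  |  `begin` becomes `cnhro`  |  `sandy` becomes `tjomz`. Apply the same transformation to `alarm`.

Shifts by position in cargo: pos 0: c→d (+1), pos 1: a→j (+9), pos 2: r→s (+1), pos 3: g→p (+9) — repeating every 2. It's a Vigenère-style cipher with numeric key [1,9]: position i shifts by key[i mod 2].
Applying it to alarm: a+1=b, l+9=u, a+1=b, r+9=a, m+1=n.

buban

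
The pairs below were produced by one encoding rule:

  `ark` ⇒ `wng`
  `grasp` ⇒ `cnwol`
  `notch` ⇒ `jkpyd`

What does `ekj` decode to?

Compare letters: a→w is +22, r→n is +22, k→g is +22 — a constant shift. Every letter moves 22 places later in the alphabet, wrapping around z→a.
Decoding ekj: e−22=i, k−22=o, j−22=n.

ion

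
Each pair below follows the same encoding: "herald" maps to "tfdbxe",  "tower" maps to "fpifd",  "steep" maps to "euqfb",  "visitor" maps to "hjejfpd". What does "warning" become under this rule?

Shifts by position in herald: pos 0: h→t (+12), pos 1: e→f (+1), pos 2: r→d (+12), pos 3: a→b (+1) — repeating every 2. It's a Vigenère-style cipher with numeric key [12,1]: position i shifts by key[i mod 2].
Applying it to warning: w+12=i, a+1=b, r+12=d, n+1=o, i+12=u, n+1=o, g+12=s.

ibdouos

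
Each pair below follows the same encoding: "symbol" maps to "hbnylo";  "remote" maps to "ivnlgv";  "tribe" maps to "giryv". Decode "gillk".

Each pair mirrors across the alphabet (s↔h, y↔b, m↔n): positions sum to 25. Each letter is replaced by its mirror in the alphabet: a↔z, b↔y, c↔x, and so on (the Atbash cipher).
Undoing it on gillk: g↔t, i↔r, l↔o, l↔o, k↔p.

troop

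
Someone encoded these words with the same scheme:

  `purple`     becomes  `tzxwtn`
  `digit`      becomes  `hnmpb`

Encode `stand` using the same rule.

wygul

In purple: p→t is +4, u→z is +5, r→x is +6, p→w is +7 — the shift increases by 1 each position. The shift increases by 1 at each position, starting from +4: 4, 5, 6, ….
For stand: s+4=w, t+5=y, a+6=g, n+7=u, d+8=l.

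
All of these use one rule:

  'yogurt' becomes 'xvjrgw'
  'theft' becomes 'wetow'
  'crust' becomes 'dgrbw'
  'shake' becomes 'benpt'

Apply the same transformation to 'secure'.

btdrgt

Each letter's alphabet position (a=0..z=25) is mapped through 21·x+13 mod 26 — an affine cipher.
For secure: s(18)→21·18+13≡1=b; e(4)→21·4+13≡19=t; c(2)→21·2+13≡3=d; u(20)→21·20+13≡17=r; r(17)→21·17+13≡6=g; e(4)→21·4+13≡19=t (all mod 26).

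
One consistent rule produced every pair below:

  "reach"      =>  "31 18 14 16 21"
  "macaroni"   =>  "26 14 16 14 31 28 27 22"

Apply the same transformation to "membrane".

26 18 26 15 31 14 27 18

r is letter #18 and maps to 31: an offset of 13. Letters become their 1-based position plus 13 (so a→14, b→15, …).
On membrane: m=13→26, e=5→18, m=13→26, b=2→15, r=18→31, a=1→14, n=14→27, e=5→18.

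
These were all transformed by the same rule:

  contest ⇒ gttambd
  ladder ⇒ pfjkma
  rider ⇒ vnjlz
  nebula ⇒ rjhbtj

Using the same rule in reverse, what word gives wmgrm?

In contest: c→g is +4, o→t is +5, n→t is +6, t→a is +7 — the shift increases by 1 each position. Each letter shifts forward by (position + 4), i.e. 4, 5, 6, … — the shift grows by one for each successive letter.
Reversing it on wmgrm: w−4=s, m−5=h, g−6=a, r−7=k, m−8=e.

shake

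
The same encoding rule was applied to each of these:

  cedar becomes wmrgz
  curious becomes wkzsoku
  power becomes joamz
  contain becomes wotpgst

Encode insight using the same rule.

stuscxp

Each letter's alphabet position (a=0..z=25) is mapped through 21·x+6 mod 26 — an affine cipher.
Applying it to insight: i(8)→21·8+6≡18=s; n(13)→21·13+6≡19=t; s(18)→21·18+6≡20=u; i(8)→21·8+6≡18=s; g(6)→21·6+6≡2=c; h(7)→21·7+6≡23=x; t(19)→21·19+6≡15=p (all mod 26).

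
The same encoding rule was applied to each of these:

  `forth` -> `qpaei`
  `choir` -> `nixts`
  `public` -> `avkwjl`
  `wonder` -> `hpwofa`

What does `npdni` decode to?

couch

Shifts by position in forth: pos 0: f→q (+11), pos 1: o→p (+1), pos 2: r→a (+9), pos 3: t→e (+11), pos 4: h→i (+1) — repeating every 3. A repeating key of period 3 is used — shifts +11, +1, +9 over and over.
Reversing it on npdni: n−11=c, p−1=o, d−9=u, n−11=c, i−1=h.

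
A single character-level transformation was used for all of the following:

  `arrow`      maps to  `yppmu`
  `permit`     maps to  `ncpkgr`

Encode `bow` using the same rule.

zmu

Compare letters: a→y is +24, r→p is +24, r→p is +24 — a constant shift. It's a constant shift of +24 (ROT24).
On bow: b+24=z, o+24=m, w+24=u.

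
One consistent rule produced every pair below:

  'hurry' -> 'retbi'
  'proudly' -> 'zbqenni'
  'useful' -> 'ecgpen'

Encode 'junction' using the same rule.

tepmdkyx

Shifts by position in hurry: pos 0: h→r (+10), pos 1: u→e (+10), pos 2: r→t (+2), pos 3: r→b (+10), pos 4: y→i (+10) — repeating every 3. The shifts repeat in a cycle of length 3: positions 0,1,… shift by +10, +10, +2, then the pattern repeats.
Applying it to junction: j+10=t, u+10=e, n+2=p, c+10=m, t+10=d, i+2=k, o+10=y, n+10=x.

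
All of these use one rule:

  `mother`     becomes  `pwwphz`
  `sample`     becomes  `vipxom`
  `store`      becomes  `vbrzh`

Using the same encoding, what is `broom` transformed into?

Shifts by position in mother: pos 0: m→p (+3), pos 1: o→w (+8), pos 2: t→w (+3), pos 3: h→p (+8) — repeating every 2. A repeating key of period 2 is used — shifts +3, +8 over and over.
On broom: b+3=e, r+8=z, o+3=r, o+8=w, m+3=p.

ezrwp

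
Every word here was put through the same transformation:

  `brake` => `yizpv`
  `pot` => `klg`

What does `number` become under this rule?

Each pair mirrors across the alphabet (b↔y, r↔i, a↔z): positions sum to 25. Each letter is replaced by its mirror in the alphabet: a↔z, b↔y, c↔x, and so on (the Atbash cipher).
Applying it to number: n↔m, u↔f, m↔n, b↔y, e↔v, r↔i.

mfnyvi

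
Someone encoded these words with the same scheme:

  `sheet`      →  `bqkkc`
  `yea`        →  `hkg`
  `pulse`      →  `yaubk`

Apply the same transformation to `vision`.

eobouw

The rule splits by letter class: vowels +6, consonants +9.
Applying it to vision: v(cons)+9=e, i(vowel)+6=o, s(cons)+9=b, i(vowel)+6=o, o(vowel)+6=u, n(cons)+9=w.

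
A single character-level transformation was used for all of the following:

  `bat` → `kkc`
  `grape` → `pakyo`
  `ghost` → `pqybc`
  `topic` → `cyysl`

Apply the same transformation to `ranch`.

The shift depends on letter class: consonant b→k is +9, but vowel a→k is +10. The rule splits by letter class: vowels +10, consonants +9.
For ranch: r(cons)+9=a, a(vowel)+10=k, n(cons)+9=w, c(cons)+9=l, h(cons)+9=q.

akwlq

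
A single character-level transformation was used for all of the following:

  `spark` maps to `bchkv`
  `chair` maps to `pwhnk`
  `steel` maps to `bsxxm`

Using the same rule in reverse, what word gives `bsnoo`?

stiff

s(18)→b(1) and p(15)→c(2) fit y≡17x+7 (mod 26); the inverse of 17 mod 26 is 23. Treating letters as 0–25, the rule is x ↦ 17x + 7 (mod 26).
Reversing it on bsnoo: b(1)→23·(1−7)≡18=s; s(18)→23·(18−7)≡19=t; n(13)→23·(13−7)≡8=i; o(14)→23·(14−7)≡5=f; o(14)→23·(14−7)≡5=f (all mod 26).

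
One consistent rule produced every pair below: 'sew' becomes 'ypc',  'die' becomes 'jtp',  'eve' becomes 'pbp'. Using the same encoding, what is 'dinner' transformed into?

The shift depends on letter class: consonant s→y is +6, but vowel e→p is +11. Vowels shift forward by 11 and consonants shift forward by 6.
On dinner: d(cons)+6=j, i(vowel)+11=t, n(cons)+6=t, n(cons)+6=t, e(vowel)+11=p, r(cons)+6=x.

jtttpx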